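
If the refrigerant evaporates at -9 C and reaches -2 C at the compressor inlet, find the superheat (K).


Superheat = T_suction - T_evap
Superheat = -2 - (-9)
Superheat = 7 K

7


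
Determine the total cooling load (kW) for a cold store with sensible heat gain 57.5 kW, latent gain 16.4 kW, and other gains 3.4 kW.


Q_total = Q_s + Q_l + Q_misc
Q_total = 57.5 + 16.4 + 3.4
Q_total = 77.3 kW

77.3


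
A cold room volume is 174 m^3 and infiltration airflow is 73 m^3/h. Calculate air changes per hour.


ACH = flow / volume
ACH = 73 / 174
ACH = 0.42

0.42


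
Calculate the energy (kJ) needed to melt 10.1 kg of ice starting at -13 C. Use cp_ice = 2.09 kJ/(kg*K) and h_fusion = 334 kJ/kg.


Sensible heat = cp * dT = 2.09 * 13 = 27.17 kJ/kg
Total per kg = 27.17 + 334 = 361.17 kJ/kg
Q = m * total = 10.1 * 361.17
Q = 3647.8 kJ

3647.8


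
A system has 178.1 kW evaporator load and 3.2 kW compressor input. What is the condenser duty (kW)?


Q_cond = Q_evap + W
Q_cond = 178.1 + 3.2
Q_cond = 181.3 kW

181.3


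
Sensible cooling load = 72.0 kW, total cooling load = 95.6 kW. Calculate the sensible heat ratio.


SHR = Q_sensible / Q_total
SHR = 72.0 / 95.6
SHR = 0.753

0.753


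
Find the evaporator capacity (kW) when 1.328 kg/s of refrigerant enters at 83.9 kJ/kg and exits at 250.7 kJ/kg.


dh = 250.7 - 83.9 = 166.8 kJ/kg
Q_evap = m_dot * dh = 1.328 * 166.8
Q_evap = 221.51 kW

221.51


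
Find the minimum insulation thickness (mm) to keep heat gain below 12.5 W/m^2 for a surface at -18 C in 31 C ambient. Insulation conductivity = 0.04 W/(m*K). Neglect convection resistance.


dT = 31 - (-18) = 49 K
thickness = k * dT / q_max * 1000
thickness = 0.04 * 49 / 12.5 * 1000
thickness = 156.8 mm

156.8


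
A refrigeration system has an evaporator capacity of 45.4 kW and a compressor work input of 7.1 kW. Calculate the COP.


COP = Q_evap / W
COP = 45.4 / 7.1
COP = 6.394

6.394


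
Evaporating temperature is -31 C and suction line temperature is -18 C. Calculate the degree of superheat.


Superheat = T_suction - T_evap
Superheat = -18 - (-31)
Superheat = 13 K

13


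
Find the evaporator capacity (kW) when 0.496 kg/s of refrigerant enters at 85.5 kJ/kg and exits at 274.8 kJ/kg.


dh = 274.8 - 85.5 = 189.3 kJ/kg
Q_evap = m_dot * dh = 0.496 * 189.3
Q_evap = 93.89 kW

93.89


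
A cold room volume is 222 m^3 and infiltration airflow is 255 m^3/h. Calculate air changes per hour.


ACH = flow / volume
ACH = 255 / 222
ACH = 1.149

1.149


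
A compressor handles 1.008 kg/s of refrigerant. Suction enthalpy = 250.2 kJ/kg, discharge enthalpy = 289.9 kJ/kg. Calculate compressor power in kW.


dh = 289.9 - 250.2 = 39.7 kJ/kg
W = m_dot * dh = 1.008 * 39.7 = 40.02 kW

40.02


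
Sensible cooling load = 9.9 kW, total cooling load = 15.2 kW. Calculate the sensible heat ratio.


SHR = Q_sensible / Q_total
SHR = 9.9 / 15.2
SHR = 0.651

0.651


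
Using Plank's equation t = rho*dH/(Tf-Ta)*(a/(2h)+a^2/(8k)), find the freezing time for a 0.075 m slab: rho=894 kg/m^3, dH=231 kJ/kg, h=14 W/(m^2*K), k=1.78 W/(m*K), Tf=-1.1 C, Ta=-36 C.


dT = -1.1 - (-36) = 34.9 K
term1 = a/(2h) = 0.075/(2*14) = 0.002678571429
term2 = a^2/(8k) = 0.075^2/(8*1.78) = 0.0003950140449
t = rho*dH*1000/dT * (term1 + term2)
t = 894*231*1000/34.9 * (0.002678571429 + 0.0003950140449)
t = 18187 s

18187


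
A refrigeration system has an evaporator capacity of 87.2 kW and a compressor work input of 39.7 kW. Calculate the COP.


COP = Q_evap / W
COP = 87.2 / 39.7
COP = 2.196

2.196


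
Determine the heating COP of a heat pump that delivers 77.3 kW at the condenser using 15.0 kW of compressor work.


COP_hp = Q_cond / W
COP_hp = 77.3 / 15.0
COP_hp = 5.153

5.153


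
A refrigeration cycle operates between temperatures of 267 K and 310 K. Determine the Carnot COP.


dT = 310 - 267 = 43 K
COP_carnot = T_cold / dT = 267 / 43
COP_carnot = 6.209

6.209


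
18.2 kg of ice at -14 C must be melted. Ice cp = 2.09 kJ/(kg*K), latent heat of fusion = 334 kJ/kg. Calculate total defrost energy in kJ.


Sensible heat = cp * dT = 2.09 * 14 = 29.26 kJ/kg
Total per kg = 29.26 + 334 = 363.26 kJ/kg
Q = m * total = 18.2 * 363.26
Q = 6611.3 kJ

6611.3


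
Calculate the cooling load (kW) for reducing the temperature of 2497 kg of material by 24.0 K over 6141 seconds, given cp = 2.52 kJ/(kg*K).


Q = m * cp * dT / t
Q = 2497 * 2.52 * 24.0 / 6141
Q = 24.592 kW

24.592


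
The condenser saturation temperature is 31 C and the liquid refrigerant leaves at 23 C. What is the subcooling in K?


Subcooling = T_cond - T_liquid
Subcooling = 31 - 23
Subcooling = 8 K

8


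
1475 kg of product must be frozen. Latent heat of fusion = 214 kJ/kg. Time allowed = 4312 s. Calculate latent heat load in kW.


Q_lat = m * h_fg / t
Q_lat = 1475 * 214 / 4312
Q_lat = 73.2 kW

73.2


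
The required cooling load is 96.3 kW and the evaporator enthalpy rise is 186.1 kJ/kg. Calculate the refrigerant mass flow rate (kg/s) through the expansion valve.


m_dot = Q / dh
m_dot = 96.3 / 186.1
m_dot = 0.5175 kg/s

0.5175


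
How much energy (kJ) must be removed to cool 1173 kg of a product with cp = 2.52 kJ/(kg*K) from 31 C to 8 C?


dT = 31 - (8) = 23 K
Q = m * cp * dT = 1173 * 2.52 * 23
Q = 67987 kJ

67987


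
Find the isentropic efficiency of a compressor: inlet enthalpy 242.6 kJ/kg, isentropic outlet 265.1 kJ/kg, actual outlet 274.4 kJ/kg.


dh_ideal = 265.1 - 242.6 = 22.5 kJ/kg
dh_actual = 274.4 - 242.6 = 31.8 kJ/kg
eta_s = dh_ideal / dh_actual = 22.5 / 31.8
eta_s = 0.7075

0.7075


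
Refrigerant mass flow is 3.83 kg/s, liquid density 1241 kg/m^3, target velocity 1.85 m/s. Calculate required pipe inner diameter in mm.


A = m_dot / (rho * v) = 3.83 / (1241 * 1.85) = 0.001668227454 m^2
d = sqrt(4*A/pi) * 1000
d = 46.1 mm

46.1


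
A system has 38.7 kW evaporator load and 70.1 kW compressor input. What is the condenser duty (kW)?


Q_cond = Q_evap + W
Q_cond = 38.7 + 70.1
Q_cond = 108.8 kW

108.8


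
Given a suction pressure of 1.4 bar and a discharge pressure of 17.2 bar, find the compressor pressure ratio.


PR = P_high / P_low
PR = 17.2 / 1.4
PR = 12.286

12.286


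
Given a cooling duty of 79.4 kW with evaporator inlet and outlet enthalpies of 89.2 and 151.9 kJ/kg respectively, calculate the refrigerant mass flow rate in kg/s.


dh = 151.9 - 89.2 = 62.7 kJ/kg
m_dot = Q / dh = 79.4 / 62.7 = 1.2663 kg/s

1.2663


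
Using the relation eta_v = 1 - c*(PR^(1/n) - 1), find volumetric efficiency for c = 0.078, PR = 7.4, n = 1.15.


PR^(1/n) = 7.4^(1/1.15) = 5.69972194
eta_v = 1 - 0.078 * (5.69972194 - 1)
eta_v = 0.6334

0.6334


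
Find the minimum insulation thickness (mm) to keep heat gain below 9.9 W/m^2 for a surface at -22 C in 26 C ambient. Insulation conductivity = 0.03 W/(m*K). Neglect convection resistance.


dT = 26 - (-22) = 48 K
thickness = k * dT / q_max * 1000
thickness = 0.03 * 48 / 9.9 * 1000
thickness = 145.5 mm

145.5


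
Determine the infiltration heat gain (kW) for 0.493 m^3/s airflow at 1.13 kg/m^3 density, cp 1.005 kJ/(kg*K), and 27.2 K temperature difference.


Q = V_dot * rho * cp * dT
Q = 0.493 * 1.13 * 1.005 * 27.2
Q = 15.229 kW

15.229


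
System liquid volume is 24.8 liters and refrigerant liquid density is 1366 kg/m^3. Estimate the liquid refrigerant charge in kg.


Charge = V * rho / 1000
Charge = 24.8 * 1366 / 1000
Charge = 33.88 kg

33.88


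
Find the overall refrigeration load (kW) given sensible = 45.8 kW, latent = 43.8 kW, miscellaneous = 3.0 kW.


Q_total = Q_s + Q_l + Q_misc
Q_total = 45.8 + 43.8 + 3.0
Q_total = 92.6 kW

92.6


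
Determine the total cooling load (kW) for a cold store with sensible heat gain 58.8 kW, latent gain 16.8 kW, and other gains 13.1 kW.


Q_total = Q_s + Q_l + Q_misc
Q_total = 58.8 + 16.8 + 13.1
Q_total = 88.7 kW

88.7


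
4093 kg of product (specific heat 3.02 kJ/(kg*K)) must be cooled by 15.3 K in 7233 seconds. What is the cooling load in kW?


Q = m * cp * dT / t
Q = 4093 * 3.02 * 15.3 / 7233
Q = 26.147 kW

26.147


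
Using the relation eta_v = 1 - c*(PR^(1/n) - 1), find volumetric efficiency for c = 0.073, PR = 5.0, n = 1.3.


PR^(1/n) = 5.0^(1/1.3) = 3.44880972
eta_v = 1 - 0.073 * (3.44880972 - 1)
eta_v = 0.8212

0.8212


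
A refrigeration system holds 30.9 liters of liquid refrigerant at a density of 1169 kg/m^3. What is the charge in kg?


Charge = V * rho / 1000
Charge = 30.9 * 1169 / 1000
Charge = 36.12 kg

36.12


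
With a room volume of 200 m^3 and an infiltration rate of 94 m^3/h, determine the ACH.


ACH = flow / volume
ACH = 94 / 200
ACH = 0.47

0.47


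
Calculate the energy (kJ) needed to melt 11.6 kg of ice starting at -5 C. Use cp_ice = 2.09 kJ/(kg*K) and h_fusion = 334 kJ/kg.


Sensible heat = cp * dT = 2.09 * 5 = 10.45 kJ/kg
Total per kg = 10.45 + 334 = 344.45 kJ/kg
Q = m * total = 11.6 * 344.45
Q = 3995.6 kJ

3995.6


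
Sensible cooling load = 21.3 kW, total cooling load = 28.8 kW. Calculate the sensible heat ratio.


SHR = Q_sensible / Q_total
SHR = 21.3 / 28.8
SHR = 0.74

0.74


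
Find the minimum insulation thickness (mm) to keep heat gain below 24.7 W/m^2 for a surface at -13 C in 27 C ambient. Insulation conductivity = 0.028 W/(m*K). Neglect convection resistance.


dT = 27 - (-13) = 40 K
thickness = k * dT / q_max * 1000
thickness = 0.028 * 40 / 24.7 * 1000
thickness = 45.3 mm

45.3


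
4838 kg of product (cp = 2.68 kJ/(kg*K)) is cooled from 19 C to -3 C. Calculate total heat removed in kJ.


dT = 19 - (-3) = 22 K
Q = m * cp * dT = 4838 * 2.68 * 22
Q = 285248 kJ

285248


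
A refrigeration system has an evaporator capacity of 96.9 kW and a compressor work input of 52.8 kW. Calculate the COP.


COP = Q_evap / W
COP = 96.9 / 52.8
COP = 1.835

1.835


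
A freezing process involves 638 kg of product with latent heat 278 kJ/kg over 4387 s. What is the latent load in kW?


Q_lat = m * h_fg / t
Q_lat = 638 * 278 / 4387
Q_lat = 40.43 kW

40.43


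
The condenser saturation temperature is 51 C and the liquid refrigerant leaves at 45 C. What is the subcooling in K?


Subcooling = T_cond - T_liquid
Subcooling = 51 - 45
Subcooling = 6 K

6


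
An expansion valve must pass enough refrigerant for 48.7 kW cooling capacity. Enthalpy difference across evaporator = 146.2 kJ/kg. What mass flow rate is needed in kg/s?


m_dot = Q / dh
m_dot = 48.7 / 146.2
m_dot = 0.3331 kg/s

0.3331


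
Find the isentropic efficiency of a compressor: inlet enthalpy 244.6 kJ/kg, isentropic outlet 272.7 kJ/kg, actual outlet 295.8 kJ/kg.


dh_ideal = 272.7 - 244.6 = 28.1 kJ/kg
dh_actual = 295.8 - 244.6 = 51.2 kJ/kg
eta_s = dh_ideal / dh_actual = 28.1 / 51.2
eta_s = 0.5488

0.5488


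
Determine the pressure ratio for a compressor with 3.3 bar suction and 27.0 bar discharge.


PR = P_high / P_low
PR = 27.0 / 3.3
PR = 8.182

8.182


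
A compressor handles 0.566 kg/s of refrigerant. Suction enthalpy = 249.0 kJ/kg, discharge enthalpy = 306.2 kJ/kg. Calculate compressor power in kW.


dh = 306.2 - 249.0 = 57.2 kJ/kg
W = m_dot * dh = 0.566 * 57.2 = 32.38 kW

32.38


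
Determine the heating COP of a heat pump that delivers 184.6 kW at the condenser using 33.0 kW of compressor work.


COP_hp = Q_cond / W
COP_hp = 184.6 / 33.0
COP_hp = 5.594

5.594


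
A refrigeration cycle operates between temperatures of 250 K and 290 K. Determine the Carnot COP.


dT = 290 - 250 = 40 K
COP_carnot = T_cold / dT = 250 / 40
COP_carnot = 6.25

6.25


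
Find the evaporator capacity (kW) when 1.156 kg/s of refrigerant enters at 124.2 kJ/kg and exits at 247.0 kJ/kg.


dh = 247.0 - 124.2 = 122.8 kJ/kg
Q_evap = m_dot * dh = 1.156 * 122.8
Q_evap = 141.96 kW

141.96


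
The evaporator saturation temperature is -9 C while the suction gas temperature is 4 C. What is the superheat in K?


Superheat = T_suction - T_evap
Superheat = 4 - (-9)
Superheat = 13 K

13


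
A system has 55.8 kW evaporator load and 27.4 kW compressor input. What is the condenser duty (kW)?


Q_cond = Q_evap + W
Q_cond = 55.8 + 27.4
Q_cond = 83.2 kW

83.2


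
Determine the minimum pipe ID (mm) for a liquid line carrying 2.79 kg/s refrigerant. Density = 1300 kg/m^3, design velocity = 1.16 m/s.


A = m_dot / (rho * v) = 2.79 / (1300 * 1.16) = 0.001850132626 m^2
d = sqrt(4*A/pi) * 1000
d = 48.5 mm

48.5


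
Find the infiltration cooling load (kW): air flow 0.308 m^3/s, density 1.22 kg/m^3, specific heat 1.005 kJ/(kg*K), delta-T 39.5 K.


Q = V_dot * rho * cp * dT
Q = 0.308 * 1.22 * 1.005 * 39.5
Q = 14.917 kW

14.917


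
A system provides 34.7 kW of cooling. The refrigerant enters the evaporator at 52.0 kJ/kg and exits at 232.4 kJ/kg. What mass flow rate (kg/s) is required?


dh = 232.4 - 52.0 = 180.4 kJ/kg
m_dot = Q / dh = 34.7 / 180.4 = 0.1924 kg/s

0.1924


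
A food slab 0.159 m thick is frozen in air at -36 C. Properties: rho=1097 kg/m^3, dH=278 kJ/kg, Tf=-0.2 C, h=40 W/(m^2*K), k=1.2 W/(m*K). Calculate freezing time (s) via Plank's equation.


dT = -0.2 - (-36) = 35.8 K
term1 = a/(2h) = 0.159/(2*40) = 0.0019875
term2 = a^2/(8k) = 0.159^2/(8*1.2) = 0.0026334375
t = rho*dH*1000/dT * (term1 + term2)
t = 1097*278*1000/35.8 * (0.0019875 + 0.0026334375)
t = 39364 s

39364


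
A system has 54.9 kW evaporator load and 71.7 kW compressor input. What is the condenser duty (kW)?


Q_cond = Q_evap + W
Q_cond = 54.9 + 71.7
Q_cond = 126.6 kW

126.6


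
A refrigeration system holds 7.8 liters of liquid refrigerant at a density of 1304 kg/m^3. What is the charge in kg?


Charge = V * rho / 1000
Charge = 7.8 * 1304 / 1000
Charge = 10.17 kg

10.17


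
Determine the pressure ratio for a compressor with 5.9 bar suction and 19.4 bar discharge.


PR = P_high / P_low
PR = 19.4 / 5.9
PR = 3.288

3.288


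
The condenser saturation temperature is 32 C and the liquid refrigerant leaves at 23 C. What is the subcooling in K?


Subcooling = T_cond - T_liquid
Subcooling = 32 - 23
Subcooling = 9 K

9


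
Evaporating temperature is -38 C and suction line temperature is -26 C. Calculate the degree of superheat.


Superheat = T_suction - T_evap
Superheat = -26 - (-38)
Superheat = 12 K

12


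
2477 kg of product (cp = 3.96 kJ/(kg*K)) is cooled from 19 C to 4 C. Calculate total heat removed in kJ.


dT = 19 - (4) = 15 K
Q = m * cp * dT = 2477 * 3.96 * 15
Q = 147134 kJ

147134


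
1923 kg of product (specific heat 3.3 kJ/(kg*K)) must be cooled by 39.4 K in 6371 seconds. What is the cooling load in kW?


Q = m * cp * dT / t
Q = 1923 * 3.3 * 39.4 / 6371
Q = 39.245 kW

39.245


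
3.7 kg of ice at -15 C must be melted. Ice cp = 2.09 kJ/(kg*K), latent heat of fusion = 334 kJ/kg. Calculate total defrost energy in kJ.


Sensible heat = cp * dT = 2.09 * 15 = 31.35 kJ/kg
Total per kg = 31.35 + 334 = 365.35 kJ/kg
Q = m * total = 3.7 * 365.35
Q = 1351.8 kJ

1351.8


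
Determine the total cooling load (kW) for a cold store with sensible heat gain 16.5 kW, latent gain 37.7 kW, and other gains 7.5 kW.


Q_total = Q_s + Q_l + Q_misc
Q_total = 16.5 + 37.7 + 7.5
Q_total = 61.7 kW

61.7


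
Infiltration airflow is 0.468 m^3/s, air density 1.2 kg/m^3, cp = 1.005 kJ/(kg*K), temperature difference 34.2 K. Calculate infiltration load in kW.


Q = V_dot * rho * cp * dT
Q = 0.468 * 1.2 * 1.005 * 34.2
Q = 19.303 kW

19.303


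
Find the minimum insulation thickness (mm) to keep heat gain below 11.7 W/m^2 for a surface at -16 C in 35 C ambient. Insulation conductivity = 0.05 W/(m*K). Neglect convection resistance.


dT = 35 - (-16) = 51 K
thickness = k * dT / q_max * 1000
thickness = 0.05 * 51 / 11.7 * 1000
thickness = 217.9 mm

217.9


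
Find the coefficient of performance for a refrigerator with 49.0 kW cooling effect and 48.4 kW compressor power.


COP = Q_evap / W
COP = 49.0 / 48.4
COP = 1.012

1.012


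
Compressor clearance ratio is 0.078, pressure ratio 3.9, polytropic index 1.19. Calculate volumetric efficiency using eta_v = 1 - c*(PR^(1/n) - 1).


PR^(1/n) = 3.9^(1/1.19) = 3.13828909
eta_v = 1 - 0.078 * (3.13828909 - 1)
eta_v = 0.8332

0.8332


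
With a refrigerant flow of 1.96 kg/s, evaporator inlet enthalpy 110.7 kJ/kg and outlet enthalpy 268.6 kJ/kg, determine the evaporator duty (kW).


dh = 268.6 - 110.7 = 157.9 kJ/kg
Q_evap = m_dot * dh = 1.96 * 157.9
Q_evap = 309.48 kW

309.48


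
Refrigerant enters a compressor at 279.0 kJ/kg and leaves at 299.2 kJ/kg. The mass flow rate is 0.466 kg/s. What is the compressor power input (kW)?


dh = 299.2 - 279.0 = 20.2 kJ/kg
W = m_dot * dh = 0.466 * 20.2 = 9.41 kW

9.41


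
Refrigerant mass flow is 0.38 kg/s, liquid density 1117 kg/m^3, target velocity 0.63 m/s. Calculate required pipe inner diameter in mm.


A = m_dot / (rho * v) = 0.38 / (1117 * 0.63) = 0.0005399951685 m^2
d = sqrt(4*A/pi) * 1000
d = 26.2 mm

26.2


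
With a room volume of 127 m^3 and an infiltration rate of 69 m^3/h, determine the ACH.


ACH = flow / volume
ACH = 69 / 127
ACH = 0.543

0.543


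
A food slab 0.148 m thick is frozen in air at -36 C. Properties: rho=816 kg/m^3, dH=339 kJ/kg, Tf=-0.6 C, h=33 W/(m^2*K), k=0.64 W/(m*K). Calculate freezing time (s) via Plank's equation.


dT = -0.6 - (-36) = 35.4 K
term1 = a/(2h) = 0.148/(2*33) = 0.002242424242
term2 = a^2/(8k) = 0.148^2/(8*0.64) = 0.004278125
t = rho*dH*1000/dT * (term1 + term2)
t = 816*339*1000/35.4 * (0.002242424242 + 0.004278125)
t = 50953 s

50953


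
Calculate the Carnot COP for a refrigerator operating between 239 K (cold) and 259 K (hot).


dT = 259 - 239 = 20 K
COP_carnot = T_cold / dT = 239 / 20
COP_carnot = 11.95

11.95


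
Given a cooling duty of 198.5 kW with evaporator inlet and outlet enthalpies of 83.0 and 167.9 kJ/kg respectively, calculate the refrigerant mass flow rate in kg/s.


dh = 167.9 - 83.0 = 84.9 kJ/kg
m_dot = Q / dh = 198.5 / 84.9 = 2.338 kg/s

2.338


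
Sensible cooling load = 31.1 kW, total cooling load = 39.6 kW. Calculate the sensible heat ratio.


SHR = Q_sensible / Q_total
SHR = 31.1 / 39.6
SHR = 0.785

0.785


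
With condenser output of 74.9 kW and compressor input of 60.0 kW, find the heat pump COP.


COP_hp = Q_cond / W
COP_hp = 74.9 / 60.0
COP_hp = 1.248

1.248


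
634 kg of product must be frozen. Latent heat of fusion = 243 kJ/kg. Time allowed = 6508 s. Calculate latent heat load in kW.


Q_lat = m * h_fg / t
Q_lat = 634 * 243 / 6508
Q_lat = 23.67 kW

23.67


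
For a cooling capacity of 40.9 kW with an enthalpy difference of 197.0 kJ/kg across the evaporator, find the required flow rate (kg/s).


m_dot = Q / dh
m_dot = 40.9 / 197.0
m_dot = 0.2076 kg/s

0.2076


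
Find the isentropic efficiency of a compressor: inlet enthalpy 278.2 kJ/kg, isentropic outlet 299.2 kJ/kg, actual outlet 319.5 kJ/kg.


dh_ideal = 299.2 - 278.2 = 21.0 kJ/kg
dh_actual = 319.5 - 278.2 = 41.3 kJ/kg
eta_s = dh_ideal / dh_actual = 21.0 / 41.3
eta_s = 0.5085

0.5085


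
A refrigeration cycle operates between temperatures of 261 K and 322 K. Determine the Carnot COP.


dT = 322 - 261 = 61 K
COP_carnot = T_cold / dT = 261 / 61
COP_carnot = 4.279

4.279


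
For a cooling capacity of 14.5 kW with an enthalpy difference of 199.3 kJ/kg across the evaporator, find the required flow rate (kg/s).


m_dot = Q / dh
m_dot = 14.5 / 199.3
m_dot = 0.0728 kg/s

0.0728


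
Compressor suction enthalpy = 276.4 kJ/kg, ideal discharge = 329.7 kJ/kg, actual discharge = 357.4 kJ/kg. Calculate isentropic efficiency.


dh_ideal = 329.7 - 276.4 = 53.3 kJ/kg
dh_actual = 357.4 - 276.4 = 81.0 kJ/kg
eta_s = dh_ideal / dh_actual = 53.3 / 81.0
eta_s = 0.658

0.658


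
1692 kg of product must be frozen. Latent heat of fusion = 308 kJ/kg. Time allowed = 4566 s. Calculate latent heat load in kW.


Q_lat = m * h_fg / t
Q_lat = 1692 * 308 / 4566
Q_lat = 114.13 kW

114.13


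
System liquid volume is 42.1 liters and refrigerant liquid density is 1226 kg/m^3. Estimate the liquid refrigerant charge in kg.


Charge = V * rho / 1000
Charge = 42.1 * 1226 / 1000
Charge = 51.61 kg

51.61


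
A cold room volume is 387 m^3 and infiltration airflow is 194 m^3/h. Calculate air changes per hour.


ACH = flow / volume
ACH = 194 / 387
ACH = 0.501

0.501


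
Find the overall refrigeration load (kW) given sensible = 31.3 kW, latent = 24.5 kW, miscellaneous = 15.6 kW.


Q_total = Q_s + Q_l + Q_misc
Q_total = 31.3 + 24.5 + 15.6
Q_total = 71.4 kW

71.4


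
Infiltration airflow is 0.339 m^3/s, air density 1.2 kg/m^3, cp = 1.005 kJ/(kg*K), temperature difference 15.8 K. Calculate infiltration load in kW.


Q = V_dot * rho * cp * dT
Q = 0.339 * 1.2 * 1.005 * 15.8
Q = 6.46 kW

6.46


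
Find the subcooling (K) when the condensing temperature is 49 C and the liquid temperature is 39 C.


Subcooling = T_cond - T_liquid
Subcooling = 49 - 39
Subcooling = 10 K

10


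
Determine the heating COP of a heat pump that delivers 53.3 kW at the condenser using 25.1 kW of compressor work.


COP_hp = Q_cond / W
COP_hp = 53.3 / 25.1
COP_hp = 2.124

2.124


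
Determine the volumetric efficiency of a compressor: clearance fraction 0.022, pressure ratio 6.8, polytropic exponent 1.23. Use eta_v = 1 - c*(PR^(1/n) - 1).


PR^(1/n) = 6.8^(1/1.23) = 4.75156325
eta_v = 1 - 0.022 * (4.75156325 - 1)
eta_v = 0.9175

0.9175


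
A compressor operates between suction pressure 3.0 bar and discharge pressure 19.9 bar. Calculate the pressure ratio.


PR = P_high / P_low
PR = 19.9 / 3.0
PR = 6.633

6.633


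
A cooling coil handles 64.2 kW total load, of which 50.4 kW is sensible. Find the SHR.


SHR = Q_sensible / Q_total
SHR = 50.4 / 64.2
SHR = 0.785

0.785


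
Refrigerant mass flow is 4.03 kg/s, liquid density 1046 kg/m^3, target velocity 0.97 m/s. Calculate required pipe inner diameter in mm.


A = m_dot / (rho * v) = 4.03 / (1046 * 0.97) = 0.003971930378 m^2
d = sqrt(4*A/pi) * 1000
d = 71.1 mm

71.1


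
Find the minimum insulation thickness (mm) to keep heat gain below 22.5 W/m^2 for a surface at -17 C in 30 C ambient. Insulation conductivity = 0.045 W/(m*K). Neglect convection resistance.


dT = 30 - (-17) = 47 K
thickness = k * dT / q_max * 1000
thickness = 0.045 * 47 / 22.5 * 1000
thickness = 94.0 mm

94.0


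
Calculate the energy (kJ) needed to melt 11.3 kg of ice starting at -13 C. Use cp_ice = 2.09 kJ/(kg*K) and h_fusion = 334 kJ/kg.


Sensible heat = cp * dT = 2.09 * 13 = 27.17 kJ/kg
Total per kg = 27.17 + 334 = 361.17 kJ/kg
Q = m * total = 11.3 * 361.17
Q = 4081.2 kJ

4081.2


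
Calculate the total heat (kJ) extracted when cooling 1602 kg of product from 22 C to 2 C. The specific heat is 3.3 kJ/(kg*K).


dT = 22 - (2) = 20 K
Q = m * cp * dT = 1602 * 3.3 * 20
Q = 105732 kJ

105732


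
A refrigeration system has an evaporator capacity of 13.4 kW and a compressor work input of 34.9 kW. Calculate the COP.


COP = Q_evap / W
COP = 13.4 / 34.9
COP = 0.384

0.384


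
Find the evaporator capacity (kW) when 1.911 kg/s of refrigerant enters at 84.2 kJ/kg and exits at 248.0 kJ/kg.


dh = 248.0 - 84.2 = 163.8 kJ/kg
Q_evap = m_dot * dh = 1.911 * 163.8
Q_evap = 313.02 kW

313.02


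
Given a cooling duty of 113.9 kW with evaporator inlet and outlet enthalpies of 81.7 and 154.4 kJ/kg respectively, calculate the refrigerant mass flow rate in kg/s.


dh = 154.4 - 81.7 = 72.7 kJ/kg
m_dot = Q / dh = 113.9 / 72.7 = 1.5667 kg/s

1.5667


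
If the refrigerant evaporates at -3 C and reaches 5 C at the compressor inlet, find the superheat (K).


Superheat = T_suction - T_evap
Superheat = 5 - (-3)
Superheat = 8 K

8


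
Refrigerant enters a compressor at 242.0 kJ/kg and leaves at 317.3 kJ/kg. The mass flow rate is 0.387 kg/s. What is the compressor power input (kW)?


dh = 317.3 - 242.0 = 75.3 kJ/kg
W = m_dot * dh = 0.387 * 75.3 = 29.14 kW

29.14


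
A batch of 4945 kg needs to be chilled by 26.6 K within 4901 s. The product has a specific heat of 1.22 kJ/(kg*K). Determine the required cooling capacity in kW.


Q = m * cp * dT / t
Q = 4945 * 1.22 * 26.6 / 4901
Q = 32.743 kW

32.743


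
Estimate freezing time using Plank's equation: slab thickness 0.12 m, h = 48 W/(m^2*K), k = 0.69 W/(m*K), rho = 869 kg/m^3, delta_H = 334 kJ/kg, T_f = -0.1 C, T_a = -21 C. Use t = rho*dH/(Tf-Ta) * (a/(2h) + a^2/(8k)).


dT = -0.1 - (-21) = 20.9 K
term1 = a/(2h) = 0.12/(2*48) = 0.00125
term2 = a^2/(8k) = 0.12^2/(8*0.69) = 0.002608695652
t = rho*dH*1000/dT * (term1 + term2)
t = 869*334*1000/20.9 * (0.00125 + 0.002608695652)
t = 53587 s

53587


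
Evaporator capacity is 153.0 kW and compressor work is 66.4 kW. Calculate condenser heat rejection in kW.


Q_cond = Q_evap + W
Q_cond = 153.0 + 66.4
Q_cond = 219.4 kW

219.4


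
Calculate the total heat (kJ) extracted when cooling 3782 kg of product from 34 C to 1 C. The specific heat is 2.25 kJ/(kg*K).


dT = 34 - (1) = 33 K
Q = m * cp * dT = 3782 * 2.25 * 33
Q = 280814 kJ

280814


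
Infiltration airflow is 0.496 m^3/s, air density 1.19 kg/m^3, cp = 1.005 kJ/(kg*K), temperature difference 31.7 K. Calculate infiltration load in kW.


Q = V_dot * rho * cp * dT
Q = 0.496 * 1.19 * 1.005 * 31.7
Q = 18.804 kW

18.804


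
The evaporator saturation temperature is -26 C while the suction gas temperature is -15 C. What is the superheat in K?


Superheat = T_suction - T_evap
Superheat = -15 - (-26)
Superheat = 11 K

11


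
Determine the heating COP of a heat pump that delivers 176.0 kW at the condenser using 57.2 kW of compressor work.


COP_hp = Q_cond / W
COP_hp = 176.0 / 57.2
COP_hp = 3.077

3.077


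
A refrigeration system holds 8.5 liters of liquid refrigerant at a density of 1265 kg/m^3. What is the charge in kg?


Charge = V * rho / 1000
Charge = 8.5 * 1265 / 1000
Charge = 10.75 kg

10.75


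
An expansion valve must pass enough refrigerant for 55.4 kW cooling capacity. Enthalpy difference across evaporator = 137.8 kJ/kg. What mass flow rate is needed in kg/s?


m_dot = Q / dh
m_dot = 55.4 / 137.8
m_dot = 0.402 kg/s

0.402


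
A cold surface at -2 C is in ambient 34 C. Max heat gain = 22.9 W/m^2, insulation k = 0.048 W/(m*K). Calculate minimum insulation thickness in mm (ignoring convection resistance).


dT = 34 - (-2) = 36 K
thickness = k * dT / q_max * 1000
thickness = 0.048 * 36 / 22.9 * 1000
thickness = 75.5 mm

75.5


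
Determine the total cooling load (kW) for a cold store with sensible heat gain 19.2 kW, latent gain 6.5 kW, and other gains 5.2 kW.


Q_total = Q_s + Q_l + Q_misc
Q_total = 19.2 + 6.5 + 5.2
Q_total = 30.9 kW

30.9


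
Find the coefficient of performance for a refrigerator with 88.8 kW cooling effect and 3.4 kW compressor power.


COP = Q_evap / W
COP = 88.8 / 3.4
COP = 26.118

26.118


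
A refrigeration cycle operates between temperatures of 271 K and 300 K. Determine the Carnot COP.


dT = 300 - 271 = 29 K
COP_carnot = T_cold / dT = 271 / 29
COP_carnot = 9.345

9.345


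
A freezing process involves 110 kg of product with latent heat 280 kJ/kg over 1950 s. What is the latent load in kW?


Q_lat = m * h_fg / t
Q_lat = 110 * 280 / 1950
Q_lat = 15.79 kW

15.79


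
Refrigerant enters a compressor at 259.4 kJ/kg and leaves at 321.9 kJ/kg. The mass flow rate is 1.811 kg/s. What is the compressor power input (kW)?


dh = 321.9 - 259.4 = 62.5 kJ/kg
W = m_dot * dh = 1.811 * 62.5 = 113.19 kW

113.19


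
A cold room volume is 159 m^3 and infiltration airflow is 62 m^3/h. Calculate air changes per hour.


ACH = flow / volume
ACH = 62 / 159
ACH = 0.39

0.39


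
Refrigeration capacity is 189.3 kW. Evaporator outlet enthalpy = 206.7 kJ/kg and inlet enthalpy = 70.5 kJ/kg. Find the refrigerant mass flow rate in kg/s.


dh = 206.7 - 70.5 = 136.2 kJ/kg
m_dot = Q / dh = 189.3 / 136.2 = 1.3899 kg/s

1.3899


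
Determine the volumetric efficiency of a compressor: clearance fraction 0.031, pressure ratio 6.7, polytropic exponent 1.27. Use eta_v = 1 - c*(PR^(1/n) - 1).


PR^(1/n) = 6.7^(1/1.27) = 4.47149347
eta_v = 1 - 0.031 * (4.47149347 - 1)
eta_v = 0.8924

0.8924


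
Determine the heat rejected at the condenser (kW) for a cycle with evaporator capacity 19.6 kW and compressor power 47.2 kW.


Q_cond = Q_evap + W
Q_cond = 19.6 + 47.2
Q_cond = 66.8 kW

66.8


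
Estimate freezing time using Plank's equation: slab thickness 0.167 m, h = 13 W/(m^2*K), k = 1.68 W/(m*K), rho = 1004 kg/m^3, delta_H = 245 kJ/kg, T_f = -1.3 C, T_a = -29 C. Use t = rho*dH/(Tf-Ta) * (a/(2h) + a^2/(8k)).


dT = -1.3 - (-29) = 27.7 K
term1 = a/(2h) = 0.167/(2*13) = 0.006423076923
term2 = a^2/(8k) = 0.167^2/(8*1.68) = 0.002075074405
t = rho*dH*1000/dT * (term1 + term2)
t = 1004*245*1000/27.7 * (0.006423076923 + 0.002075074405)
t = 75465 s

75465


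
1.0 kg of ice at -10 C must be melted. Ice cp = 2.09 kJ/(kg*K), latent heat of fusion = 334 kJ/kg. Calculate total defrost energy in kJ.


Sensible heat = cp * dT = 2.09 * 10 = 20.9 kJ/kg
Total per kg = 20.9 + 334 = 354.9 kJ/kg
Q = m * total = 1.0 * 354.9
Q = 354.9 kJ

354.9


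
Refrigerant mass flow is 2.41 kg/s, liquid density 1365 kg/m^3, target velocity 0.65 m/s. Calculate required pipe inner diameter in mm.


A = m_dot / (rho * v) = 2.41 / (1365 * 0.65) = 0.002716258101 m^2
d = sqrt(4*A/pi) * 1000
d = 58.8 mm

58.8


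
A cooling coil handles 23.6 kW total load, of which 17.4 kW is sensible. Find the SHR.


SHR = Q_sensible / Q_total
SHR = 17.4 / 23.6
SHR = 0.737

0.737


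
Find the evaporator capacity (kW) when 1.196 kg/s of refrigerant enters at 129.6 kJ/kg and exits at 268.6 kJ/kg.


dh = 268.6 - 129.6 = 139.0 kJ/kg
Q_evap = m_dot * dh = 1.196 * 139.0
Q_evap = 166.24 kW

166.24


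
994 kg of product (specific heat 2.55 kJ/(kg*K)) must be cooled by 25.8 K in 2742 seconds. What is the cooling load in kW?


Q = m * cp * dT / t
Q = 994 * 2.55 * 25.8 / 2742
Q = 23.849 kW

23.849


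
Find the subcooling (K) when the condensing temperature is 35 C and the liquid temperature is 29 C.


Subcooling = T_cond - T_liquid
Subcooling = 35 - 29
Subcooling = 6 K

6


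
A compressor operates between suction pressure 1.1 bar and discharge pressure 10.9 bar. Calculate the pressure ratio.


PR = P_high / P_low
PR = 10.9 / 1.1
PR = 9.909

9.909


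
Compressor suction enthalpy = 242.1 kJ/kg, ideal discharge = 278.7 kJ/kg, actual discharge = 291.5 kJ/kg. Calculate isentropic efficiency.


dh_ideal = 278.7 - 242.1 = 36.6 kJ/kg
dh_actual = 291.5 - 242.1 = 49.4 kJ/kg
eta_s = dh_ideal / dh_actual = 36.6 / 49.4
eta_s = 0.7409

0.7409


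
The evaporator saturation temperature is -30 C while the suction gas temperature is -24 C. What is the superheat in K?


Superheat = T_suction - T_evap
Superheat = -24 - (-30)
Superheat = 6 K

6


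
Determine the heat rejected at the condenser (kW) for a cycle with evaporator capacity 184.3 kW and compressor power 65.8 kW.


Q_cond = Q_evap + W
Q_cond = 184.3 + 65.8
Q_cond = 250.1 kW

250.1


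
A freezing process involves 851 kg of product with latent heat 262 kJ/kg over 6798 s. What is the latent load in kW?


Q_lat = m * h_fg / t
Q_lat = 851 * 262 / 6798
Q_lat = 32.8 kW

32.8


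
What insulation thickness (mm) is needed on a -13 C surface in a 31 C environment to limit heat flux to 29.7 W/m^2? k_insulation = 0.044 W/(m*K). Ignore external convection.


dT = 31 - (-13) = 44 K
thickness = k * dT / q_max * 1000
thickness = 0.044 * 44 / 29.7 * 1000
thickness = 65.2 mm

65.2


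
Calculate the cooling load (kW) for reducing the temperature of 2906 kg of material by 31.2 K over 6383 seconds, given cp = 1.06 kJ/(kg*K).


Q = m * cp * dT / t
Q = 2906 * 1.06 * 31.2 / 6383
Q = 15.057 kW

15.057


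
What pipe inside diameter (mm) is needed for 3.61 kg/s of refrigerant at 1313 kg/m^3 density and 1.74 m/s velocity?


A = m_dot / (rho * v) = 3.61 / (1313 * 1.74) = 0.001580131488 m^2
d = sqrt(4*A/pi) * 1000
d = 44.9 mm

44.9


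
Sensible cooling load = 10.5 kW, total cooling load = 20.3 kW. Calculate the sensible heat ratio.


SHR = Q_sensible / Q_total
SHR = 10.5 / 20.3
SHR = 0.517

0.517


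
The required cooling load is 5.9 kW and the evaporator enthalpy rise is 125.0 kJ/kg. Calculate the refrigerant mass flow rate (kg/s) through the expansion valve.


m_dot = Q / dh
m_dot = 5.9 / 125.0
m_dot = 0.0472 kg/s

0.0472


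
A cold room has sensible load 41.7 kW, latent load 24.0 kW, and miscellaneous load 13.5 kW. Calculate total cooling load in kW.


Q_total = Q_s + Q_l + Q_misc
Q_total = 41.7 + 24.0 + 13.5
Q_total = 79.2 kW

79.2


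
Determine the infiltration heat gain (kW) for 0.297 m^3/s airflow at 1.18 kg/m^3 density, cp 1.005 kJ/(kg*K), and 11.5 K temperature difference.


Q = V_dot * rho * cp * dT
Q = 0.297 * 1.18 * 1.005 * 11.5
Q = 4.05 kW

4.05


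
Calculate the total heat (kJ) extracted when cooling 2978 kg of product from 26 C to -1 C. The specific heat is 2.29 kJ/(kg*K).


dT = 26 - (-1) = 27 K
Q = m * cp * dT = 2978 * 2.29 * 27
Q = 184130 kJ

184130


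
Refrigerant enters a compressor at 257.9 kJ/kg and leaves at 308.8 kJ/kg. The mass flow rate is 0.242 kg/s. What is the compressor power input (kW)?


dh = 308.8 - 257.9 = 50.9 kJ/kg
W = m_dot * dh = 0.242 * 50.9 = 12.32 kW

12.32


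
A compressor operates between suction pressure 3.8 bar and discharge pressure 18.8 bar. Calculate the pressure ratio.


PR = P_high / P_low
PR = 18.8 / 3.8
PR = 4.947

4.947


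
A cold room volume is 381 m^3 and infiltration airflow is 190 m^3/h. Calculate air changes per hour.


ACH = flow / volume
ACH = 190 / 381
ACH = 0.499

0.499


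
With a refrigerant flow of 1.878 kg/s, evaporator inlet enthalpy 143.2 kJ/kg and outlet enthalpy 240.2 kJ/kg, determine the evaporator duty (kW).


dh = 240.2 - 143.2 = 97.0 kJ/kg
Q_evap = m_dot * dh = 1.878 * 97.0
Q_evap = 182.17 kW

182.17


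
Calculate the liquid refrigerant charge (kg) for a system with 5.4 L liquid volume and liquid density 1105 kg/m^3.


Charge = V * rho / 1000
Charge = 5.4 * 1105 / 1000
Charge = 5.97 kg

5.97


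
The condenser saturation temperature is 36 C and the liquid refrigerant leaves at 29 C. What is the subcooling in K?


Subcooling = T_cond - T_liquid
Subcooling = 36 - 29
Subcooling = 7 K

7


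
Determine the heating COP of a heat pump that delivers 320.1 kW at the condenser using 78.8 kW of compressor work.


COP_hp = Q_cond / W
COP_hp = 320.1 / 78.8
COP_hp = 4.062

4.062


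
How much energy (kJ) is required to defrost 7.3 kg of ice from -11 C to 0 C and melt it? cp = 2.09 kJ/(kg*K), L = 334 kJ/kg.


Sensible heat = cp * dT = 2.09 * 11 = 22.99 kJ/kg
Total per kg = 22.99 + 334 = 356.99 kJ/kg
Q = m * total = 7.3 * 356.99
Q = 2606.0 kJ

2606.0


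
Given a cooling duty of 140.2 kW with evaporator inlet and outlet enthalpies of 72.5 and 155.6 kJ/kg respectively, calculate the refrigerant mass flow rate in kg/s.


dh = 155.6 - 72.5 = 83.1 kJ/kg
m_dot = Q / dh = 140.2 / 83.1 = 1.6871 kg/s

1.6871


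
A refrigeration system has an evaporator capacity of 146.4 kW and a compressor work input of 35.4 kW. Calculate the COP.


COP = Q_evap / W
COP = 146.4 / 35.4
COP = 4.136

4.136


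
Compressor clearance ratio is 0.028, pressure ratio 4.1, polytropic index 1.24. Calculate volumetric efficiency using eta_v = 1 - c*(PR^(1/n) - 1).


PR^(1/n) = 4.1^(1/1.24) = 3.12018633
eta_v = 1 - 0.028 * (3.12018633 - 1)
eta_v = 0.9406

0.9406


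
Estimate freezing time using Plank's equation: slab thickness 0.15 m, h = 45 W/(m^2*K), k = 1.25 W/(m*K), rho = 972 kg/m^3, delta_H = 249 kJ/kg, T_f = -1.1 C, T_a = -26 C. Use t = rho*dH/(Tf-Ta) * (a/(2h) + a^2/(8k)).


dT = -1.1 - (-26) = 24.9 K
term1 = a/(2h) = 0.15/(2*45) = 0.001666666667
term2 = a^2/(8k) = 0.15^2/(8*1.25) = 0.00225
t = rho*dH*1000/dT * (term1 + term2)
t = 972*249*1000/24.9 * (0.001666666667 + 0.00225)
t = 38070 s

38070


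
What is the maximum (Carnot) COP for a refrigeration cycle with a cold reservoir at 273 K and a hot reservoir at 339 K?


dT = 339 - 273 = 66 K
COP_carnot = T_cold / dT = 273 / 66
COP_carnot = 4.136

4.136


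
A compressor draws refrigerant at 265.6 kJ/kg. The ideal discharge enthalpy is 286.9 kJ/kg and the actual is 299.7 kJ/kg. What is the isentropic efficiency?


dh_ideal = 286.9 - 265.6 = 21.3 kJ/kg
dh_actual = 299.7 - 265.6 = 34.1 kJ/kg
eta_s = dh_ideal / dh_actual = 21.3 / 34.1
eta_s = 0.6246

0.6246


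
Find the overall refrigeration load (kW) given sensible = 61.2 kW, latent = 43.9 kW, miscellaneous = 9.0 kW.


Q_total = Q_s + Q_l + Q_misc
Q_total = 61.2 + 43.9 + 9.0
Q_total = 114.1 kW

114.1


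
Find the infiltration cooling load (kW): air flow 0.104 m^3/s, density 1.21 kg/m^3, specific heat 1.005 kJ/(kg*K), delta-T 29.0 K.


Q = V_dot * rho * cp * dT
Q = 0.104 * 1.21 * 1.005 * 29.0
Q = 3.668 kW

3.668


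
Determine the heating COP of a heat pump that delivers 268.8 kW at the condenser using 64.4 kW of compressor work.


COP_hp = Q_cond / W
COP_hp = 268.8 / 64.4
COP_hp = 4.174

4.174


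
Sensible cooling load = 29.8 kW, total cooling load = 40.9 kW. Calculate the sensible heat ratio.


SHR = Q_sensible / Q_total
SHR = 29.8 / 40.9
SHR = 0.729

0.729


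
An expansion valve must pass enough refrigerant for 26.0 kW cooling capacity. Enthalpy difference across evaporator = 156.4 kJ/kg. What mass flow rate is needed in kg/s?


m_dot = Q / dh
m_dot = 26.0 / 156.4
m_dot = 0.1662 kg/s

0.1662


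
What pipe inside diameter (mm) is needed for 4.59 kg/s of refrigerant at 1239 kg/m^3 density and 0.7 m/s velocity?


A = m_dot / (rho * v) = 4.59 / (1239 * 0.7) = 0.005292286406 m^2
d = sqrt(4*A/pi) * 1000
d = 82.1 mm

82.1


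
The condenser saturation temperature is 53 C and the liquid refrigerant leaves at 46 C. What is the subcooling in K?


Subcooling = T_cond - T_liquid
Subcooling = 53 - 46
Subcooling = 7 K

7


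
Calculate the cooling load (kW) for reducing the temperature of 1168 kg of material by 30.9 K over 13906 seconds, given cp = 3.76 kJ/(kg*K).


Q = m * cp * dT / t
Q = 1168 * 3.76 * 30.9 / 13906
Q = 9.759 kW

9.759


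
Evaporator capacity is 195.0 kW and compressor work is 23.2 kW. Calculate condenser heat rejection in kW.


Q_cond = Q_evap + W
Q_cond = 195.0 + 23.2
Q_cond = 218.2 kW

218.2


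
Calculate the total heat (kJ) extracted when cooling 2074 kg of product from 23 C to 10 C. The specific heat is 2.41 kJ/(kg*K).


dT = 23 - (10) = 13 K
Q = m * cp * dT = 2074 * 2.41 * 13
Q = 64978 kJ

64978


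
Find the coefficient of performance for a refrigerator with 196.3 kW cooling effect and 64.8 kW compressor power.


COP = Q_evap / W
COP = 196.3 / 64.8
COP = 3.029

3.029


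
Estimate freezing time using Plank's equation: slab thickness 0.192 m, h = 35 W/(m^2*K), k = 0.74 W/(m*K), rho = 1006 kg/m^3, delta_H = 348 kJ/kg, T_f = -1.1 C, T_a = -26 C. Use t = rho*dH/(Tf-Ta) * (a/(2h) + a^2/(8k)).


dT = -1.1 - (-26) = 24.9 K
term1 = a/(2h) = 0.192/(2*35) = 0.002742857143
term2 = a^2/(8k) = 0.192^2/(8*0.74) = 0.006227027027
t = rho*dH*1000/dT * (term1 + term2)
t = 1006*348*1000/24.9 * (0.002742857143 + 0.006227027027)
t = 126114 s

126114


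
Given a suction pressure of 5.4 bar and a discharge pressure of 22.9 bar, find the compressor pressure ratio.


PR = P_high / P_low
PR = 22.9 / 5.4
PR = 4.241

4.241


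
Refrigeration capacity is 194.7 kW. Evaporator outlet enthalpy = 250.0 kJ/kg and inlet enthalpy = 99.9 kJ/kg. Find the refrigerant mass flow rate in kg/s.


dh = 250.0 - 99.9 = 150.1 kJ/kg
m_dot = Q / dh = 194.7 / 150.1 = 1.2971 kg/s

1.2971
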